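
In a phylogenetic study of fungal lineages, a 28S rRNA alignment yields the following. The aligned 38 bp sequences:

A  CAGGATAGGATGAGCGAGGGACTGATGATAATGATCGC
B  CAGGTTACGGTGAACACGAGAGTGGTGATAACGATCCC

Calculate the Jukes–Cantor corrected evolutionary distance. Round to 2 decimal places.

The sequences differ at 11 of 38 sites, so p = 11/38 ≈ 0.289474.
d = −(3/4) ln(1 − 4p/3) = −0.75 ln(1 − 0.385965) = −0.75 ln(0.614035)
  = −0.75 × (-0.487703) = 0.365777 substitutions/site.

0.37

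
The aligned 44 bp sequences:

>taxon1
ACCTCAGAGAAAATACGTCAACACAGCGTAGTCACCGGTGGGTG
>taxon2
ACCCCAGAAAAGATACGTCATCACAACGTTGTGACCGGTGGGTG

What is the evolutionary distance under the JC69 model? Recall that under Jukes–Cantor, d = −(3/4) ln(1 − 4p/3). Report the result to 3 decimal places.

0.179

The sequences differ at 7 of 44 sites (4, 9, 12, 21, 26, 30, 33), so p = 7/44 ≈ 0.159091.
d = −(3/4) ln(1 − 4p/3) = −0.75 ln(1 − 0.212121) = −0.75 ln(0.787879)
  = −0.75 × (-0.238411) = 0.178808 substitutions/site.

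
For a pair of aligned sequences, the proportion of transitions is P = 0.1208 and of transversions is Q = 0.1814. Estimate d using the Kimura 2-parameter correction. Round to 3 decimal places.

0.388

Under the Kimura two-parameter model, d = −½ ln(1 − 2P − Q) − ¼ ln(1 − 2Q).
1 − 2P − Q = 0.577, giving −½ ln(0.577) = 0.274957.
1 − 2Q = 0.6372, giving −¼ ln(0.6372) = 0.112668.
d = 0.274957 + 0.112668 = 0.387625.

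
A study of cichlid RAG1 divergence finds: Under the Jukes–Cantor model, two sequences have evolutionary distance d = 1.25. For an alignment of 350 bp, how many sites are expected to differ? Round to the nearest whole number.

213

Invert JC69: p = (3/4)(1 − e^(−4d/3)) = 0.75 × (1 − e^(-1.666667)) = 0.75 × (1 − 0.188876) = 0.608343.
Expected differing sites = pL ≈ 0.608343 × 350 = 212.92005 ≈ 213.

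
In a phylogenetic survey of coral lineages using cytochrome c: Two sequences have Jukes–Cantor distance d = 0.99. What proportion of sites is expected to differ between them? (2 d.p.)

0.55

p = (3/4)(1 − e^(−4d/3)) = 0.75 × (1 − e^(-1.32)) = 0.75 × (1 − 0.267135) = 0.549649.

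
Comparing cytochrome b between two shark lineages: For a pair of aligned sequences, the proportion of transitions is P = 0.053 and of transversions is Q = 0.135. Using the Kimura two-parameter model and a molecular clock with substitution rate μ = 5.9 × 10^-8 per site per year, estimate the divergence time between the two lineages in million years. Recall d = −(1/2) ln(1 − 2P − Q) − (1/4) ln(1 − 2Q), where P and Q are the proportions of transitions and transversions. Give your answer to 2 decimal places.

1.84

Under the Kimura two-parameter model, d = −½ ln(1 − 2P − Q) − ¼ ln(1 − 2Q).
1 − 2P − Q = 0.759, giving −½ ln(0.759) = 0.137877.
1 − 2Q = 0.73, giving −¼ ln(0.73) = 0.078678.
d = 0.137877 + 0.078678 = 0.216555.
Under a molecular clock d = 2μt, so t = d/(2μ) = 0.216555 / (2 × 5.9 × 10^-8) = 1.84 million years.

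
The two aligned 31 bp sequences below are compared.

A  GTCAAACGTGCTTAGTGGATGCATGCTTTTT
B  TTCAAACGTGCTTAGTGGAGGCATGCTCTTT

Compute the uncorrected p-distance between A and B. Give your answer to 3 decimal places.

0.097

The sequences differ at 3 of 31 positions (sites 1, 20, 28).
p = 3/31 = 0.096774… ≈ 0.097 (to 3 d.p.).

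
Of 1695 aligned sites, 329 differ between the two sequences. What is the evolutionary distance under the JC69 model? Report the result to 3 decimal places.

0.225

p = 329/1695 ≈ 0.1941.
d = −(3/4) ln(1 − 4p/3) = −0.75 ln(1 − 0.2588) = −0.75 ln(0.7412)
  = −0.75 × (-0.299485) = 0.224614 substitutions/site.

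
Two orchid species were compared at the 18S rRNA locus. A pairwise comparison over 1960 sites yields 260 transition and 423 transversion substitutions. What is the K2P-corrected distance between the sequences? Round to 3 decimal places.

0.469

P = 260/1960 ≈ 0.132653 and Q = 423/1960 ≈ 0.215816.
Under the Kimura two-parameter model, d = −½ ln(1 − 2P − Q) − ¼ ln(1 − 2Q).
1 − 2P − Q = 0.518878, giving −½ ln(0.518878) = 0.328043.
1 − 2Q = 0.568368, giving −¼ ln(0.568368) = 0.141247.
d = 0.328043 + 0.141247 = 0.469290.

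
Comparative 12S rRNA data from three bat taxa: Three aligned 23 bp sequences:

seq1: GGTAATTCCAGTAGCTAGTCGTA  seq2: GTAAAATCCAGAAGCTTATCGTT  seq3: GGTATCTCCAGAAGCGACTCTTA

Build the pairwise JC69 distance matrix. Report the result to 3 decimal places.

seq1–seq2: 7/23 sites differ → p ≈ 0.304348, d = −0.75 ln(1 − 0.405797) = 0.390401 ≈ 0.390.
seq1–seq3: 6/23 sites differ → p ≈ 0.26087, d = −0.75 ln(1 − 0.347827) = 0.320584 ≈ 0.321.
seq2–seq3: 9/23 sites differ → p ≈ 0.391304, d = −0.75 ln(1 − 0.521739) = 0.553199 ≈ 0.553.

d(seq1,seq2) = 0.390, d(seq1,seq3) = 0.321, d(seq2,seq3) = 0.553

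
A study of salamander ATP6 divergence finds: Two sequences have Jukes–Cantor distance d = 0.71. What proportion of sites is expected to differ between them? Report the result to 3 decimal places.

p = (3/4)(1 − e^(−4d/3)) = 0.75 × (1 − e^(-0.946667)) = 0.75 × (1 − 0.388032) = 0.458976.

0.459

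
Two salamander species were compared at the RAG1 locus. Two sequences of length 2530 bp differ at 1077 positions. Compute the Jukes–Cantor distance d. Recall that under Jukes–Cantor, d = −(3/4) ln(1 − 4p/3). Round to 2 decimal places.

0.63

p = 1077/2530 ≈ 0.425692.
d = −(3/4) ln(1 − 4p/3) = −0.75 ln(1 − 0.567589) = −0.75 ln(0.432411)
  = −0.75 × (-0.838379) = 0.628784 substitutions/site.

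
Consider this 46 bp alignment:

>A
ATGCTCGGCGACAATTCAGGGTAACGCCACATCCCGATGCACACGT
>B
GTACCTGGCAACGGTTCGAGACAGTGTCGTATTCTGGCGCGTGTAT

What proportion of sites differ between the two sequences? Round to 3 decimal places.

The sequences differ at 25 of 46 positions.
p = 25/46 = 0.543478… ≈ 0.543 (to 3 d.p.).

0.543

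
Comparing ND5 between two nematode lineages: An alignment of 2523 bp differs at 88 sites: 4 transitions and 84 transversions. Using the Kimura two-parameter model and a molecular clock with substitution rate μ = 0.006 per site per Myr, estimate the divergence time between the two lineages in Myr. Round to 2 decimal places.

P = 4/2523 ≈ 0.001585 and Q = 84/2523 ≈ 0.033294.
Under the Kimura two-parameter model, d = −½ ln(1 − 2P − Q) − ¼ ln(1 − 2Q).
1 − 2P − Q = 0.963536, giving −½ ln(0.963536) = 0.018573.
1 − 2Q = 0.933412, giving −¼ ln(0.933412) = 0.017227.
d = 0.018573 + 0.017227 = 0.035800.
Under a molecular clock d = 2μt, so t = d/(2μ) = 0.035800 / (2 × 0.006) = 2.98 Myr.

2.98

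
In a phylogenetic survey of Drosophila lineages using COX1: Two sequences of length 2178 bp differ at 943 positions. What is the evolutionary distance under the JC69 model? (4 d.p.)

p = 943/2178 ≈ 0.432966.
d = −(3/4) ln(1 − 4p/3) = −0.75 ln(1 − 0.577288) = −0.75 ln(0.422712)
  = −0.75 × (-0.861064) = 0.645798 substitutions/site.

0.6458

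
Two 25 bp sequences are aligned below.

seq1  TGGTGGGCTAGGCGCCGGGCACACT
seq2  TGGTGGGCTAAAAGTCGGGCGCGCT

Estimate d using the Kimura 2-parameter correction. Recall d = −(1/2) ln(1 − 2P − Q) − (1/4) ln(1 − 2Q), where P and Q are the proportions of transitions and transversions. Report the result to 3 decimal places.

Of 25 sites, 5 differences are transitions and 1 are transversions, so P = 5/25 = 0.2 and Q = 1/25 = 0.04.
Under the Kimura two-parameter model, d = −½ ln(1 − 2P − Q) − ¼ ln(1 − 2Q).
1 − 2P − Q = 0.56, giving −½ ln(0.56) = 0.289909.
1 − 2Q = 0.92, giving −¼ ln(0.92) = 0.020845.
d = 0.289909 + 0.020845 = 0.310754.

0.311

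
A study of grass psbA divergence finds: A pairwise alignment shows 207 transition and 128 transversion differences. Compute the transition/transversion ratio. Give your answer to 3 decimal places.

R = 207/128 = 1.617187… ≈ 1.617 (to 3 d.p.).

1.617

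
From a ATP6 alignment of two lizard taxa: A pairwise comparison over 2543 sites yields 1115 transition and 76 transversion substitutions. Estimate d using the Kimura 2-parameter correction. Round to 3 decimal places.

1.202

P = 1115/2543 ≈ 0.438459 and Q = 76/2543 ≈ 0.029886.
Under the Kimura two-parameter model, d = −½ ln(1 − 2P − Q) − ¼ ln(1 − 2Q).
1 − 2P − Q = 0.093196, giving −½ ln(0.093196) = 1.186525.
1 − 2Q = 0.940228, giving −¼ ln(0.940228) = 0.015408.
d = 1.186525 + 0.015408 = 1.201933.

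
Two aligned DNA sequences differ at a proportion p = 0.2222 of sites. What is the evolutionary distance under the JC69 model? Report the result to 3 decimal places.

d = −(3/4) ln(1 − 4p/3) = −0.75 ln(1 − 0.296267) = −0.75 ln(0.703733)
  = −0.75 × (-0.351356) = 0.263517 substitutions/site.

0.264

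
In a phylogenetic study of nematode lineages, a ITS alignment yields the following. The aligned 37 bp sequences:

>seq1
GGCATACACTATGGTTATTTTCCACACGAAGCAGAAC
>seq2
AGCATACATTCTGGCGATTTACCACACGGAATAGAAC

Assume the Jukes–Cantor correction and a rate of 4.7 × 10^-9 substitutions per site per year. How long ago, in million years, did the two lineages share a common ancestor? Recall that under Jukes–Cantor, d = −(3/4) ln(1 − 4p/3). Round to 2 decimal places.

31.28

The sequences differ at 9 of 37 sites (1, 9, 11, 15, 16, 21, 29, 31, 32), so p = 9/37 ≈ 0.243243.
d = −(3/4) ln(1 − 4p/3) = −0.75 ln(1 − 0.324324) = −0.75 ln(0.675676)
  = −0.75 × (-0.392042) = 0.294032 substitutions/site.
Under a molecular clock d = 2μt, so t = d/(2μ) = 0.294032 / (2 × 4.7 × 10^-9) = 31.28 million years.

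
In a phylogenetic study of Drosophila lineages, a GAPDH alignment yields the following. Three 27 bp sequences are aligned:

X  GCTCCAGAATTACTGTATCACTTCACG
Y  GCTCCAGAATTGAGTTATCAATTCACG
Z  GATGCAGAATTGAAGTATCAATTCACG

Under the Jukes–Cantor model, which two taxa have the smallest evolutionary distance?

Y and Z

X–Y: 5/27 differ, p = 0.185, d = 0.213.
X–Z: 6/27 differ, p = 0.222, d = 0.264.
Y–Z: 4/27 differ, p = 0.148, d = 0.165.
The smallest distance is between Y and Z.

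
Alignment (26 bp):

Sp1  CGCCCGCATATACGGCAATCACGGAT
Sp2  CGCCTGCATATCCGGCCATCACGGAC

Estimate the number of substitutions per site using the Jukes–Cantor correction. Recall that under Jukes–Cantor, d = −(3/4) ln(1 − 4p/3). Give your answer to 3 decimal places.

The sequences differ at 4 of 26 sites (5, 12, 17, 26), so p = 4/26 ≈ 0.153846.
d = −(3/4) ln(1 − 4p/3) = −0.75 ln(1 − 0.205128) = −0.75 ln(0.794872)
  = −0.75 × (-0.229574) = 0.172181 substitutions/site.

0.172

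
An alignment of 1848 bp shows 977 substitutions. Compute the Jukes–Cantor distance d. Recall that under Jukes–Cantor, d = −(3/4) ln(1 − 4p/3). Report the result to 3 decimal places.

0.915

p = 977/1848 ≈ 0.52868.
d = −(3/4) ln(1 − 4p/3) = −0.75 ln(1 − 0.704907) = −0.75 ln(0.295093)
  = −0.75 × (-1.220465) = 0.915349 substitutions/site.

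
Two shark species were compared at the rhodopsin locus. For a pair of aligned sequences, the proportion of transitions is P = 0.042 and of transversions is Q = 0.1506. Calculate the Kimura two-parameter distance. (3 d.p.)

Under the Kimura two-parameter model, d = −½ ln(1 − 2P − Q) − ¼ ln(1 − 2Q).
1 − 2P − Q = 0.7654, giving −½ ln(0.7654) = 0.133678.
1 − 2Q = 0.6988, giving −¼ ln(0.6988) = 0.089598.
d = 0.133678 + 0.089598 = 0.223276.

0.223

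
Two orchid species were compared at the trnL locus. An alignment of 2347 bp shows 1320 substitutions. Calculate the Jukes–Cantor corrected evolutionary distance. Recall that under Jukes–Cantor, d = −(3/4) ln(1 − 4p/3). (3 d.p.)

1.039

p = 1320/2347 ≈ 0.56242.
d = −(3/4) ln(1 − 4p/3) = −0.75 ln(1 − 0.749893) = −0.75 ln(0.250107)
  = −0.75 × (-1.385866) = 1.039400 substitutions/site.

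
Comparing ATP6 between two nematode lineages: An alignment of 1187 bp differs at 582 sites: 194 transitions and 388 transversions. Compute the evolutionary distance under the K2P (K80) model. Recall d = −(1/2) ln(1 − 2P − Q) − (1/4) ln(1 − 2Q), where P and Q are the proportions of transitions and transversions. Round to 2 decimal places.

0.80

P = 194/1187 ≈ 0.163437 and Q = 388/1187 ≈ 0.326874.
Under the Kimura two-parameter model, d = −½ ln(1 − 2P − Q) − ¼ ln(1 − 2Q).
1 − 2P − Q = 0.346252, giving −½ ln(0.346252) = 0.530294.
1 − 2Q = 0.346252, giving −¼ ln(0.346252) = 0.265147.
d = 0.530294 + 0.265147 = 0.795441.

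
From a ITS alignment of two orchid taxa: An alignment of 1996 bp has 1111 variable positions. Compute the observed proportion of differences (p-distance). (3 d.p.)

0.557

p = 1111/1996 = 0.556613… ≈ 0.557 (to 3 d.p.).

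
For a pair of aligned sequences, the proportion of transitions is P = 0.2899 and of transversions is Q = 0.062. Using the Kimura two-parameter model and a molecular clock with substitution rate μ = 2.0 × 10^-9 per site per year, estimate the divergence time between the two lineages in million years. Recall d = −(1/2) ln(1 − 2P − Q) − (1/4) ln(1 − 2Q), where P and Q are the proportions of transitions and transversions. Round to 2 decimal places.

Under the Kimura two-parameter model, d = −½ ln(1 − 2P − Q) − ¼ ln(1 − 2Q).
1 − 2P − Q = 0.3582, giving −½ ln(0.3582) = 0.513332.
1 − 2Q = 0.876, giving −¼ ln(0.876) = 0.033097.
d = 0.513332 + 0.033097 = 0.546429.
Under a molecular clock d = 2μt, so t = d/(2μ) = 0.546429 / (2 × 2.0 × 10^-9) = 136.61 million years.

136.61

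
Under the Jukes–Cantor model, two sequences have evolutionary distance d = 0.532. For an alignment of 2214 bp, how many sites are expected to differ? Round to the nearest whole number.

Invert JC69: p = (3/4)(1 − e^(−4d/3)) = 0.75 × (1 − e^(-0.709333)) = 0.75 × (1 − 0.491972) = 0.381021.
Expected differing sites = pL ≈ 0.381021 × 2214 = 843.580494 ≈ 844.

844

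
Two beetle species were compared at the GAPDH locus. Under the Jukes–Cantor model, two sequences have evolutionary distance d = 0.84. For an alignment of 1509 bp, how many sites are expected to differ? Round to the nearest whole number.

762

Invert JC69: p = (3/4)(1 − e^(−4d/3)) = 0.75 × (1 − e^(-1.12)) = 0.75 × (1 − 0.326280) = 0.505290.
Expected differing sites = pL ≈ 0.505290 × 1509 = 762.48261 ≈ 762.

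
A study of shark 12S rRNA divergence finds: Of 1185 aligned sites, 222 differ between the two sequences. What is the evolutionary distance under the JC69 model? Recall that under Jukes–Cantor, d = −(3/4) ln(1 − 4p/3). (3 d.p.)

p = 222/1185 ≈ 0.187342.
d = −(3/4) ln(1 − 4p/3) = −0.75 ln(1 − 0.249789) = −0.75 ln(0.750211)
  = −0.75 × (-0.287401) = 0.215551 substitutions/site.

0.216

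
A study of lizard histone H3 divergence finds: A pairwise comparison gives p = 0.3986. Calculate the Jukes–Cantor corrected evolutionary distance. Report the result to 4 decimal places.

d = −(3/4) ln(1 − 4p/3) = −0.75 ln(1 − 0.531467) = −0.75 ln(0.468533)
  = −0.75 × (-0.758149) = 0.568612 substitutions/site.

0.5686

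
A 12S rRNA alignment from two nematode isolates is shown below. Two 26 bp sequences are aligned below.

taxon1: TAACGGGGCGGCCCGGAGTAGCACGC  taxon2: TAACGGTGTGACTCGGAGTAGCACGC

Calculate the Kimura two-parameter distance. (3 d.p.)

Of 26 sites, 3 differences are transitions and 1 are transversions, so P = 3/26 ≈ 0.115385 and Q = 1/26 ≈ 0.038462.
Under the Kimura two-parameter model, d = −½ ln(1 − 2P − Q) − ¼ ln(1 − 2Q).
1 − 2P − Q = 0.730768, giving −½ ln(0.730768) = 0.156830.
1 − 2Q = 0.923076, giving −¼ ln(0.923076) = 0.020011.
d = 0.156830 + 0.020011 = 0.176841.

0.177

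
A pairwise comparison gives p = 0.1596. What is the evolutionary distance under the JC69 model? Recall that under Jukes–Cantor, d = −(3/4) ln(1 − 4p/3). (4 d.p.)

0.1795

d = −(3/4) ln(1 − 4p/3) = −0.75 ln(1 − 0.2128) = −0.75 ln(0.7872)
  = −0.75 × (-0.239273) = 0.179455 substitutions/site.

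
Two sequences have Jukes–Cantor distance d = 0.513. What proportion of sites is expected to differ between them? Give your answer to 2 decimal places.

0.37

p = (3/4)(1 − e^(−4d/3)) = 0.75 × (1 − e^(-0.684)) = 0.75 × (1 − 0.504595) = 0.371554.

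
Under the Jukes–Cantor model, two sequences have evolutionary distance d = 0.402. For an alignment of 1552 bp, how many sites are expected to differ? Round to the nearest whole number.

Invert JC69: p = (3/4)(1 − e^(−4d/3)) = 0.75 × (1 − e^(-0.536)) = 0.75 × (1 − 0.585084) = 0.311187.
Expected differing sites = pL ≈ 0.311187 × 1552 = 482.962224 ≈ 483.

483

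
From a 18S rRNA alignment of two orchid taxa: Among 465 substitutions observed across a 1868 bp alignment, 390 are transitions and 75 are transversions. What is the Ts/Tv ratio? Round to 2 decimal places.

5.20

R = 390/75 = 5.20.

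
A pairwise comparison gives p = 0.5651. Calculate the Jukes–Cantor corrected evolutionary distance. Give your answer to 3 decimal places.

d = −(3/4) ln(1 − 4p/3) = −0.75 ln(1 − 0.753467) = −0.75 ln(0.246533)
  = −0.75 × (-1.400259) = 1.050194 substitutions/site.

1.050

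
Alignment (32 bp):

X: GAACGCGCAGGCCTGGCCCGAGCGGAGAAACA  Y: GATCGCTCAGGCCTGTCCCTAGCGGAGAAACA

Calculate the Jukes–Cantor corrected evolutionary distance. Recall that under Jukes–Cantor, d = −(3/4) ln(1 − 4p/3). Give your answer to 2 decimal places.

0.14

The sequences differ at 4 of 32 sites (3, 7, 16, 20), so p = 4/32 = 0.125.
d = −(3/4) ln(1 − 4p/3) = −0.75 ln(1 − 0.166667) = −0.75 ln(0.833333)
  = −0.75 × (-0.182322) = 0.136742 substitutions/site.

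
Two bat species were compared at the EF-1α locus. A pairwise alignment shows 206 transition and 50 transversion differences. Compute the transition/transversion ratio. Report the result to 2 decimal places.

4.12

R = 206/50 = 4.12.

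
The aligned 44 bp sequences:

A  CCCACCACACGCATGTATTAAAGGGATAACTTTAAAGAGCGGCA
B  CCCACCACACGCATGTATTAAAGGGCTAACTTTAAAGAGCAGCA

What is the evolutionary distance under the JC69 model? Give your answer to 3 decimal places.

0.047

The sequences differ at 2 of 44 sites (26, 41), so p = 2/44 ≈ 0.045455.
d = −(3/4) ln(1 − 4p/3) = −0.75 ln(1 − 0.060607) = −0.75 ln(0.939393)
  = −0.75 × (-0.062521) = 0.046891 substitutions/site.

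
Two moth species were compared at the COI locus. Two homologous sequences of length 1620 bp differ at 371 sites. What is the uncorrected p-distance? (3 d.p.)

0.229

p = 371/1620 = 0.229012… ≈ 0.229 (to 3 d.p.).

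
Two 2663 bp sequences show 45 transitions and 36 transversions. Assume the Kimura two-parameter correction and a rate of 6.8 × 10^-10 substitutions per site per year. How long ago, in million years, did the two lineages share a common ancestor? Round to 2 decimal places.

P = 45/2663 ≈ 0.016898 and Q = 36/2663 ≈ 0.013519.
Under the Kimura two-parameter model, d = −½ ln(1 − 2P − Q) − ¼ ln(1 − 2Q).
1 − 2P − Q = 0.952685, giving −½ ln(0.952685) = 0.024235.
1 − 2Q = 0.972962, giving −¼ ln(0.972962) = 0.006853.
d = 0.024235 + 0.006853 = 0.031088.
Under a molecular clock d = 2μt, so t = d/(2μ) = 0.031088 / (2 × 6.8 × 10^-10) = 22.86 million years.

22.86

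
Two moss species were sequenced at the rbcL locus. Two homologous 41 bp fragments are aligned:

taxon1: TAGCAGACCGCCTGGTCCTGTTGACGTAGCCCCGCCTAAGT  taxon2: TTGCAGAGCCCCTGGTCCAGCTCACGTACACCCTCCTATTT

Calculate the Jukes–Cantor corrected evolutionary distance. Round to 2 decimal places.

0.33

The sequences differ at 11 of 41 sites, so p = 11/41 ≈ 0.268293.
d = −(3/4) ln(1 − 4p/3) = −0.75 ln(1 − 0.357724) = −0.75 ln(0.642276)
  = −0.75 × (-0.442737) = 0.332053 substitutions/site.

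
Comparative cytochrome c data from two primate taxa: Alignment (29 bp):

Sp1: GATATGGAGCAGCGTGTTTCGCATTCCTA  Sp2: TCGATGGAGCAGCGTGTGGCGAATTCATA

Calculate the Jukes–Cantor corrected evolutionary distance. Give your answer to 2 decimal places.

0.29

The sequences differ at 7 of 29 sites (1, 2, 3, 18, 19, 22, 27), so p = 7/29 ≈ 0.241379.
d = −(3/4) ln(1 − 4p/3) = −0.75 ln(1 − 0.321839) = −0.75 ln(0.678161)
  = −0.75 × (-0.388371) = 0.291278 substitutions/site.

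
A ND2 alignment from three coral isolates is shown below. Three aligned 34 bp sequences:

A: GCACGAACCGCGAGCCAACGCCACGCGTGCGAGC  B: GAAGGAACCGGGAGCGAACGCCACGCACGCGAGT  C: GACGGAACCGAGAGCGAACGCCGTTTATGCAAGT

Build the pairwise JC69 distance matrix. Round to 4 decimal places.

A–B: 7/34 sites differ → p ≈ 0.205882, d = −0.75 ln(1 − 0.274509) = 0.240680 ≈ 0.2407.
A–C: 12/34 sites differ → p ≈ 0.352941, d = −0.75 ln(1 − 0.470588) = 0.476991 ≈ 0.4770.
B–C: 8/34 sites differ → p ≈ 0.235294, d = −0.75 ln(1 − 0.313725) = 0.282358 ≈ 0.2824.

d(A,B) = 0.2407, d(A,C) = 0.4770, d(B,C) = 0.2824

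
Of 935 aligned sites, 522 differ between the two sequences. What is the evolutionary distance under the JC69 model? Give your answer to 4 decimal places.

1.0231

p = 522/935 ≈ 0.558289.
d = −(3/4) ln(1 − 4p/3) = −0.75 ln(1 − 0.744385) = −0.75 ln(0.255615)
  = −0.75 × (-1.364083) = 1.023062 substitutions/site.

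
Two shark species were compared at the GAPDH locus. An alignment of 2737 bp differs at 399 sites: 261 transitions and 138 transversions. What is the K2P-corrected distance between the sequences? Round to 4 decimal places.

0.1645

P = 261/2737 ≈ 0.09536 and Q = 138/2737 ≈ 0.05042.
Under the Kimura two-parameter model, d = −½ ln(1 − 2P − Q) − ¼ ln(1 − 2Q).
1 − 2P − Q = 0.75886, giving −½ ln(0.75886) = 0.137969.
1 − 2Q = 0.89916, giving −¼ ln(0.89916) = 0.026574.
d = 0.137969 + 0.026574 = 0.164543.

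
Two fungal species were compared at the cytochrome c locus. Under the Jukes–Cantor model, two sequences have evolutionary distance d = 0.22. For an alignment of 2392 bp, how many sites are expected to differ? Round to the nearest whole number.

456

Invert JC69: p = (3/4)(1 − e^(−4d/3)) = 0.75 × (1 − e^(-0.293333)) = 0.75 × (1 − 0.745774) = 0.190670.
Expected differing sites = pL ≈ 0.190670 × 2392 = 456.08264 ≈ 456.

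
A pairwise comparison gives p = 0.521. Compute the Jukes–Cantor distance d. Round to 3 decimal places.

0.890

d = −(3/4) ln(1 − 4p/3) = −0.75 ln(1 − 0.694667) = −0.75 ln(0.305333)
  = −0.75 × (-1.186352) = 0.889764 substitutions/site.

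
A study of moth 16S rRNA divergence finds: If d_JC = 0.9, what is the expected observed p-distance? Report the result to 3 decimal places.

p = (3/4)(1 − e^(−4d/3)) = 0.75 × (1 − e^(-1.2)) = 0.75 × (1 − 0.301194) = 0.524105.

0.524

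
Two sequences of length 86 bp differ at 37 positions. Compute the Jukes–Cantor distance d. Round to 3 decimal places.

0.639

p = 37/86 ≈ 0.430233.
d = −(3/4) ln(1 − 4p/3) = −0.75 ln(1 − 0.573644) = −0.75 ln(0.426356)
  = −0.75 × (-0.852481) = 0.639361 substitutions/site.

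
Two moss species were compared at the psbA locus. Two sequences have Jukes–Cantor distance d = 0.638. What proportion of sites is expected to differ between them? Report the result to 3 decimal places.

p = (3/4)(1 − e^(−4d/3)) = 0.75 × (1 − e^(-0.850667)) = 0.75 × (1 − 0.427130) = 0.429653.

0.430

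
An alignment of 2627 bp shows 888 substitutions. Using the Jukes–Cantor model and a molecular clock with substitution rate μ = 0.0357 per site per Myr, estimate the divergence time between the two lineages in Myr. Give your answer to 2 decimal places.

p = 888/2627 ≈ 0.338028.
d = −(3/4) ln(1 − 4p/3) = −0.75 ln(1 − 0.450704) = −0.75 ln(0.549296)
  = −0.75 × (-0.599118) = 0.449339 substitutions/site.
Under a molecular clock d = 2μt, so t = d/(2μ) = 0.449339 / (2 × 0.0357) = 6.29 Myr.

6.29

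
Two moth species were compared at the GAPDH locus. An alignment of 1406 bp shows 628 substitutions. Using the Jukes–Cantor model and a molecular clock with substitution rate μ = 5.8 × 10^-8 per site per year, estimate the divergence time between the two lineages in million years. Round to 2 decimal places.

5.85

p = 628/1406 ≈ 0.446657.
d = −(3/4) ln(1 − 4p/3) = −0.75 ln(1 − 0.595543) = −0.75 ln(0.404457)
  = −0.75 × (-0.905210) = 0.678908 substitutions/site.
Under a molecular clock d = 2μt, so t = d/(2μ) = 0.678908 / (2 × 5.8 × 10^-8) = 5.85 million years.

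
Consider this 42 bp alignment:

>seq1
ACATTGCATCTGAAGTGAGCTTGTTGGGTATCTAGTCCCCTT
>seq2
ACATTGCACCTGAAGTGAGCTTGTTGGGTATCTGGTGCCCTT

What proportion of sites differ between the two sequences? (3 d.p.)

The sequences differ at 3 of 42 positions (sites 9, 34, 37).
p = 3/42 = 0.071428… ≈ 0.071 (to 3 d.p.).

0.071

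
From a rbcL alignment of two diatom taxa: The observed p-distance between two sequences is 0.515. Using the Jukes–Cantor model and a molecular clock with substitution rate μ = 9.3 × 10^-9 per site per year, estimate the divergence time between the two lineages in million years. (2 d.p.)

d = −(3/4) ln(1 − 4p/3) = −0.75 ln(1 − 0.686667) = −0.75 ln(0.313333)
  = −0.75 × (-1.160489) = 0.870367 substitutions/site.
Under a molecular clock d = 2μt, so t = d/(2μ) = 0.870367 / (2 × 9.3 × 10^-9) = 46.79 million years.

46.79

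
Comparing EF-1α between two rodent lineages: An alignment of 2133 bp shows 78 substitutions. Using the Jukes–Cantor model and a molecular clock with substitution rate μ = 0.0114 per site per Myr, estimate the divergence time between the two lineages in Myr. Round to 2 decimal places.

1.64

p = 78/2133 ≈ 0.036568.
d = −(3/4) ln(1 − 4p/3) = −0.75 ln(1 − 0.048757) = −0.75 ln(0.951243)
  = −0.75 × (-0.049986) = 0.037490 substitutions/site.
Under a molecular clock d = 2μt, so t = d/(2μ) = 0.037490 / (2 × 0.0114) = 1.64 Myr.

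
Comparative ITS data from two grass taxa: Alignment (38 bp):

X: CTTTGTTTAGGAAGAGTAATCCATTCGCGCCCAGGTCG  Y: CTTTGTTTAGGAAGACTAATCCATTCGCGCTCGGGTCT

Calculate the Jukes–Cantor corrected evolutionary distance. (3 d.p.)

0.113

The sequences differ at 4 of 38 sites (16, 31, 33, 38), so p = 4/38 ≈ 0.105263.
d = −(3/4) ln(1 − 4p/3) = −0.75 ln(1 − 0.140351) = −0.75 ln(0.859649)
  = −0.75 × (-0.151231) = 0.113423 substitutions/site.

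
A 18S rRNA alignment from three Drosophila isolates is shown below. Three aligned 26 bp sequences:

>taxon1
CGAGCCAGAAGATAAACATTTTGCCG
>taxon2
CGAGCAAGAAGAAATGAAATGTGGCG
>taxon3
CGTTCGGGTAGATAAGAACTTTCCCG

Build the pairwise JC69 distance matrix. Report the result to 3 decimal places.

taxon1–taxon2: 8/26 sites differ → p ≈ 0.307692, d = −0.75 ln(1 − 0.410256) = 0.396050 ≈ 0.396.
taxon1–taxon3: 9/26 sites differ → p ≈ 0.346154, d = −0.75 ln(1 − 0.461539) = 0.464280 ≈ 0.464.
taxon2–taxon3: 11/26 sites differ → p ≈ 0.423077, d = −0.75 ln(1 − 0.564103) = 0.622762 ≈ 0.623.

d(taxon1,taxon2) = 0.396, d(taxon1,taxon3) = 0.464, d(taxon2,taxon3) = 0.623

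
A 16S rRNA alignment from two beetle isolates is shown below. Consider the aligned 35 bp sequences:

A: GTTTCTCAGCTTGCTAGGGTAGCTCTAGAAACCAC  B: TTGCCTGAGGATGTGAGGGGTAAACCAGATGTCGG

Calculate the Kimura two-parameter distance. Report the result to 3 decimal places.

0.968

Of 35 sites, 7 differences are transitions and 12 are transversions, so P = 7/35 = 0.2 and Q = 12/35 ≈ 0.342857.
Under the Kimura two-parameter model, d = −½ ln(1 − 2P − Q) − ¼ ln(1 − 2Q).
1 − 2P − Q = 0.257143, giving −½ ln(0.257143) = 0.679061.
1 − 2Q = 0.314286, giving −¼ ln(0.314286) = 0.289363.
d = 0.679061 + 0.289363 = 0.968424.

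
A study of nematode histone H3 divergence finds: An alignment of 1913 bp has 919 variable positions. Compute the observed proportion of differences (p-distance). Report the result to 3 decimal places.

0.480

p = 919/1913 = 0.480397… ≈ 0.480 (to 3 d.p.).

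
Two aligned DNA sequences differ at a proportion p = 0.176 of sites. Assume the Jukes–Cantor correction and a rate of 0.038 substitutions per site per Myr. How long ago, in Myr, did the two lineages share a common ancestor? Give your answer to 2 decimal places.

d = −(3/4) ln(1 − 4p/3) = −0.75 ln(1 − 0.234667) = −0.75 ln(0.765333)
  = −0.75 × (-0.267444) = 0.200583 substitutions/site.
Under a molecular clock d = 2μt, so t = d/(2μ) = 0.200583 / (2 × 0.038) = 2.64 Myr.

2.64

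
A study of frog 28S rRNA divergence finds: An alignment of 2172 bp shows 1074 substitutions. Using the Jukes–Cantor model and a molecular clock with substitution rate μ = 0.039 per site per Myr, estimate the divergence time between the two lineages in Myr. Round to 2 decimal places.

p = 1074/2172 ≈ 0.494475.
d = −(3/4) ln(1 − 4p/3) = −0.75 ln(1 − 0.6593) = −0.75 ln(0.3407)
  = −0.75 × (-1.076753) = 0.807565 substitutions/site.
Under a molecular clock d = 2μt, so t = d/(2μ) = 0.807565 / (2 × 0.039) = 10.35 Myr.

10.35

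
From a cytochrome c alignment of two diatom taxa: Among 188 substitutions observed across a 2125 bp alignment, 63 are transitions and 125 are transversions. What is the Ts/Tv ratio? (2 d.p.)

R = 63/125 = 0.504 ≈ 0.50 (to 2 d.p.).

0.50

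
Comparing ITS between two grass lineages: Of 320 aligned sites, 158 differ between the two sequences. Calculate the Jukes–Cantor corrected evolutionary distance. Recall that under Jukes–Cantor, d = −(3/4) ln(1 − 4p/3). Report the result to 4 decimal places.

p = 158/320 = 0.49375.
d = −(3/4) ln(1 − 4p/3) = −0.75 ln(1 − 0.658333) = −0.75 ln(0.341667)
  = −0.75 × (-1.073919) = 0.805439 substitutions/site.

0.8054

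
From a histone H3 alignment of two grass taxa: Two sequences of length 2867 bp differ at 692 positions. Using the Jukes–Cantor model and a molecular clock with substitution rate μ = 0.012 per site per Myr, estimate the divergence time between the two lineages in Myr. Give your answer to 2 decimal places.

p = 692/2867 ≈ 0.241367.
d = −(3/4) ln(1 − 4p/3) = −0.75 ln(1 − 0.321823) = −0.75 ln(0.678177)
  = −0.75 × (-0.388347) = 0.291260 substitutions/site.
Under a molecular clock d = 2μt, so t = d/(2μ) = 0.291260 / (2 × 0.012) = 12.14 Myr.

12.14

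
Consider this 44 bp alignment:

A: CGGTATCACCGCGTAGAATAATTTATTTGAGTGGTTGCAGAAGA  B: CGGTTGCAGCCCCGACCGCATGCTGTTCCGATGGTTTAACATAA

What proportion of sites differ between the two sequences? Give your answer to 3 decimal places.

0.523

The sequences differ at 23 of 44 positions.
p = 23/44 = 0.522727… ≈ 0.523 (to 3 d.p.).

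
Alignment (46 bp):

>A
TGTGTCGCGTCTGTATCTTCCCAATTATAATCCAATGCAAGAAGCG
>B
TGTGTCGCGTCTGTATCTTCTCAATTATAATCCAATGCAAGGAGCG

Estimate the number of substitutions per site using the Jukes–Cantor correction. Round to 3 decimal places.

The sequences differ at 2 of 46 sites (21, 42), so p = 2/46 ≈ 0.043478.
d = −(3/4) ln(1 − 4p/3) = −0.75 ln(1 − 0.057971) = −0.75 ln(0.942029)
  = −0.75 × (-0.059719) = 0.044789 substitutions/site.

0.045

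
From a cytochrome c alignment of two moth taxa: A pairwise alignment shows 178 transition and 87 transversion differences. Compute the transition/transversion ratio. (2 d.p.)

R = 178/87 = 2.045977… ≈ 2.05 (to 2 d.p.).

2.05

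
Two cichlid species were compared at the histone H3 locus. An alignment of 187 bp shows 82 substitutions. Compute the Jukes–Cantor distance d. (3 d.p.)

p = 82/187 ≈ 0.438503.
d = −(3/4) ln(1 − 4p/3) = −0.75 ln(1 − 0.584671) = −0.75 ln(0.415329)
  = −0.75 × (-0.878684) = 0.659013 substitutions/site.

0.659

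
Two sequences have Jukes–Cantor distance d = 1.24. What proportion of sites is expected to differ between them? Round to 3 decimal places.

0.606

p = (3/4)(1 − e^(−4d/3)) = 0.75 × (1 − e^(-1.653333)) = 0.75 × (1 − 0.191411) = 0.606442.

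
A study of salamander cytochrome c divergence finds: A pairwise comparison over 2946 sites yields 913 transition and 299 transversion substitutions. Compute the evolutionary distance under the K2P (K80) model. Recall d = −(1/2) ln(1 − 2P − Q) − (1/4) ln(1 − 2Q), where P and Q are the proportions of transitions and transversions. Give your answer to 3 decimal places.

0.696

P = 913/2946 ≈ 0.309912 and Q = 299/2946 ≈ 0.101494.
Under the Kimura two-parameter model, d = −½ ln(1 − 2P − Q) − ¼ ln(1 − 2Q).
1 − 2P − Q = 0.278682, giving −½ ln(0.278682) = 0.638842.
1 − 2Q = 0.797012, giving −¼ ln(0.797012) = 0.056721.
d = 0.638842 + 0.056721 = 0.695563.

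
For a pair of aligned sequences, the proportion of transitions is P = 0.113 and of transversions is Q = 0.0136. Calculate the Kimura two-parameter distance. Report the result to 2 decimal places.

Under the Kimura two-parameter model, d = −½ ln(1 − 2P − Q) − ¼ ln(1 − 2Q).
1 − 2P − Q = 0.7604, giving −½ ln(0.7604) = 0.136955.
1 − 2Q = 0.9728, giving −¼ ln(0.9728) = 0.006894.
d = 0.136955 + 0.006894 = 0.143849.

0.14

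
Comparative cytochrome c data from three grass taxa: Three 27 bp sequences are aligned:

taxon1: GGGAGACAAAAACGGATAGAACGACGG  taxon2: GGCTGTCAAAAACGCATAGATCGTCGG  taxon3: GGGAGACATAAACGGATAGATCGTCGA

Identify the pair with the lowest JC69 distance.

taxon1–taxon2: 6/27 differ, p = 0.222, d = 0.264.
taxon1–taxon3: 4/27 differ, p = 0.148, d = 0.165.
taxon2–taxon3: 6/27 differ, p = 0.222, d = 0.264.
The smallest distance is between taxon1 and taxon3.

taxon1 and taxon3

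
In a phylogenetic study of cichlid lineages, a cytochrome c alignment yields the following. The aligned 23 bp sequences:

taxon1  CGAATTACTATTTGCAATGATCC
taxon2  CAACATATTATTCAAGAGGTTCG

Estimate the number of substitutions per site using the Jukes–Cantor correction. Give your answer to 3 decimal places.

The sequences differ at 11 of 23 sites, so p = 11/23 ≈ 0.478261.
d = −(3/4) ln(1 − 4p/3) = −0.75 ln(1 − 0.637681) = −0.75 ln(0.362319)
  = −0.75 × (-1.015230) = 0.761423 substitutions/site.

0.761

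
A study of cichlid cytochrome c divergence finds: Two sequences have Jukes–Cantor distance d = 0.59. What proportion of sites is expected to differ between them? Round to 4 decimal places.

0.4085

p = (3/4)(1 − e^(−4d/3)) = 0.75 × (1 − e^(-0.786667)) = 0.75 × (1 − 0.455360) = 0.408480.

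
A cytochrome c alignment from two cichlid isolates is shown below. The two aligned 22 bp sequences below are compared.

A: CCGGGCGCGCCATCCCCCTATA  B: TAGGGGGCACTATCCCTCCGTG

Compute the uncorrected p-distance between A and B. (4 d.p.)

0.4091

The sequences differ at 9 of 22 positions (sites 1, 2, 6, 9, 11, 17, 19, 20, 22).
p = 9/22 = 0.409090… ≈ 0.4091 (to 4 d.p.).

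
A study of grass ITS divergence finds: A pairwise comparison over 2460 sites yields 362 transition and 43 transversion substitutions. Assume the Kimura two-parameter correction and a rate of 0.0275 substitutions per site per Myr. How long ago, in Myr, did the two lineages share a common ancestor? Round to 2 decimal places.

P = 362/2460 ≈ 0.147154 and Q = 43/2460 ≈ 0.01748.
Under the Kimura two-parameter model, d = −½ ln(1 − 2P − Q) − ¼ ln(1 − 2Q).
1 − 2P − Q = 0.688212, giving −½ ln(0.688212) = 0.186829.
1 − 2Q = 0.96504, giving −¼ ln(0.96504) = 0.008896.
d = 0.186829 + 0.008896 = 0.195725.
Under a molecular clock d = 2μt, so t = d/(2μ) = 0.195725 / (2 × 0.0275) = 3.56 Myr.

3.56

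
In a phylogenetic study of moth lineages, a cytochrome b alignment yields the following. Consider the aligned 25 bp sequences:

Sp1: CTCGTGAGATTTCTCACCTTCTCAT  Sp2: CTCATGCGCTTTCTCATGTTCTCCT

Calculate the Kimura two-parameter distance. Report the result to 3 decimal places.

0.289

Of 25 sites, 2 differences are transitions and 4 are transversions, so P = 2/25 = 0.08 and Q = 4/25 = 0.16.
Under the Kimura two-parameter model, d = −½ ln(1 − 2P − Q) − ¼ ln(1 − 2Q).
1 − 2P − Q = 0.68, giving −½ ln(0.68) = 0.192831.
1 − 2Q = 0.68, giving −¼ ln(0.68) = 0.096416.
d = 0.192831 + 0.096416 = 0.289247.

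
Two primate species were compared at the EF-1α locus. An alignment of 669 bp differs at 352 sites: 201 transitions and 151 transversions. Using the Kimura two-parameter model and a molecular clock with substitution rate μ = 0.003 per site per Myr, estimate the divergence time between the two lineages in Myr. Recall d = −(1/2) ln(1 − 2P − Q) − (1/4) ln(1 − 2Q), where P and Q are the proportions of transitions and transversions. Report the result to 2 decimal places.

171.03

P = 201/669 ≈ 0.300448 and Q = 151/669 ≈ 0.22571.
Under the Kimura two-parameter model, d = −½ ln(1 − 2P − Q) − ¼ ln(1 − 2Q).
1 − 2P − Q = 0.173394, giving −½ ln(0.173394) = 0.876094.
1 − 2Q = 0.54858, giving −¼ ln(0.54858) = 0.150106.
d = 0.876094 + 0.150106 = 1.026200.
Under a molecular clock d = 2μt, so t = d/(2μ) = 1.026200 / (2 × 0.003) = 171.03 Myr.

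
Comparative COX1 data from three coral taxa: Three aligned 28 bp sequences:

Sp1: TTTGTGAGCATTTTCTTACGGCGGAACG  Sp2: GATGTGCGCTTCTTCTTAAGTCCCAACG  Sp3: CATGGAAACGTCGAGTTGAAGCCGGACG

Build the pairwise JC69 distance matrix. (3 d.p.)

Sp1–Sp2: 9/28 sites differ → p ≈ 0.321429, d = −0.75 ln(1 − 0.428572) = 0.419713 ≈ 0.420.
Sp1–Sp3: 15/28 sites differ → p ≈ 0.535714, d = −0.75 ln(1 − 0.714285) = 0.939570 ≈ 0.940.
Sp2–Sp3: 14/28 sites differ → p = 0.5, d = −0.75 ln(1 − 0.666667) = 0.823960 ≈ 0.824.

d(Sp1,Sp2) = 0.420, d(Sp1,Sp3) = 0.940, d(Sp2,Sp3) = 0.824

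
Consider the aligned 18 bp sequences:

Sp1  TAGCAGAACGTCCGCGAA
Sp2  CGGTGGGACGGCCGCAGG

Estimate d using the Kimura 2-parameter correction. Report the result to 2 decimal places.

1.47

Of 18 sites, 8 differences are transitions and 1 are transversions, so P = 8/18 ≈ 0.444444 and Q = 1/18 ≈ 0.055556.
Under the Kimura two-parameter model, d = −½ ln(1 − 2P − Q) − ¼ ln(1 − 2Q).
1 − 2P − Q = 0.055556, giving −½ ln(0.055556) = 1.445182.
1 − 2Q = 0.888888, giving −¼ ln(0.888888) = 0.029446.
d = 1.445182 + 0.029446 = 1.474628.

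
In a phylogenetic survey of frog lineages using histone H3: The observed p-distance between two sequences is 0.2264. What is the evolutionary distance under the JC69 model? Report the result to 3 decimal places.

0.270

d = −(3/4) ln(1 − 4p/3) = −0.75 ln(1 − 0.301867) = −0.75 ln(0.698133)
  = −0.75 × (-0.359346) = 0.269510 substitutions/site.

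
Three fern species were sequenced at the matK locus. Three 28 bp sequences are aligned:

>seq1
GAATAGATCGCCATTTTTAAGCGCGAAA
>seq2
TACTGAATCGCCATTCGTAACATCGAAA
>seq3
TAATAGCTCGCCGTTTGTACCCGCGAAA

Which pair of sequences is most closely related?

seq1–seq2: 9/28 differ, p = 0.321, d = 0.420.
seq1–seq3: 6/28 differ, p = 0.214, d = 0.252.
seq2–seq3: 9/28 differ, p = 0.321, d = 0.420.
The smallest distance is between seq1 and seq3.

seq1 and seq3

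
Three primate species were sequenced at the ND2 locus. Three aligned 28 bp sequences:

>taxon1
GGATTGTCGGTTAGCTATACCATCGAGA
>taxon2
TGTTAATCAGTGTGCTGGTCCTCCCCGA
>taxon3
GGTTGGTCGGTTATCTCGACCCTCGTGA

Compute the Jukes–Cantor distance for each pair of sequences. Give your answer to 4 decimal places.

d(taxon1,taxon2) = 0.8240, d(taxon1,taxon3) = 0.3041, d(taxon2,taxon3) = 0.7238

taxon1–taxon2: 14/28 sites differ → p = 0.5, d = −0.75 ln(1 − 0.666667) = 0.823960 ≈ 0.8240.
taxon1–taxon3: 7/28 sites differ → p = 0.25, d = −0.75 ln(1 − 0.333333) = 0.304098 ≈ 0.3041.
taxon2–taxon3: 13/28 sites differ → p ≈ 0.464286, d = −0.75 ln(1 − 0.619048) = 0.723811 ≈ 0.7238.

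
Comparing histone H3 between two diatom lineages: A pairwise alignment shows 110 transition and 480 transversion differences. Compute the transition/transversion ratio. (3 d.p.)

0.229

R = 110/480 = 0.229166… ≈ 0.229 (to 3 d.p.).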